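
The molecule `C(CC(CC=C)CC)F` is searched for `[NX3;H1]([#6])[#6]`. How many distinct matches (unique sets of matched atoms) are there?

[NX3;H1]([#6])[#6] is the SMARTS for a secondary amine: a trivalent nitrogen with one H, bonded to two carbons.
No fragment in the molecule satisfies every constraint, giving 0 matches.

0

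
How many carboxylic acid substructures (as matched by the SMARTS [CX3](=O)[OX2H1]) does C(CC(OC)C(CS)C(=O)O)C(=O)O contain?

[CX3](=O)[OX2H1] is the SMARTS for a carboxylic acid: an sp2 carbon double-bonded to O and single-bonded to an -OH oxygen.
The molecule carries 2 separate instances of a carboxylic acid group (-C(=O)OH) meeting every constraint; each maps to a distinct set of atoms, giving 2 matches.

2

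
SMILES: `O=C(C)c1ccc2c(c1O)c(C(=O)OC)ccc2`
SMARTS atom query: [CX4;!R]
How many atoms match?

2

Check the 18 heavy atoms by environment: 10× c (aromatic, X3, in 6-ring) → no; 2× C (X3, acyclic) → no; 2× O (X1, acyclic) → no; 2× C (X4, acyclic) → match; 2× O (X2, acyclic) → no.
That gives 2 matching atoms.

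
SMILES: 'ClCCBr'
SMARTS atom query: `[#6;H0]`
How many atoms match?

0

The query [#6;H0] means: any carbon with no attached hydrogen.
Check the 4 heavy atoms by environment: 2× C (H2) → no; 1× Br (H0) → no; 1× Cl (H0) → no.
No environment satisfies the query, so 0 matching atoms.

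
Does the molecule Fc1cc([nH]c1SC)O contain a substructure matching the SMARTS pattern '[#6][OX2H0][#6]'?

The pattern [#6][OX2H0][#6] describes an aliphatic oxygen bridging two carbons with no H on the oxygen — an ether.
The closest candidate here is a hydroxyl group (-OH), but the oxygen has H1, not H0 bridging two carbons. No other fragment satisfies the full query, so there is no match.

No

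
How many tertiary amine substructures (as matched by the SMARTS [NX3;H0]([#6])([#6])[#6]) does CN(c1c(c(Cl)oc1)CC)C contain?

1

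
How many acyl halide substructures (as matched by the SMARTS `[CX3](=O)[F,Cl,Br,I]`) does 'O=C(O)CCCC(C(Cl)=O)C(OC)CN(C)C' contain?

1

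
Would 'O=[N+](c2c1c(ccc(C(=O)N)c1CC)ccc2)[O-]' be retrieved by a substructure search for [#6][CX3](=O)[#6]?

The pattern [#6][CX3](=O)[#6] describes a carbonyl carbon (no H) flanked by two carbons — a ketone.
The closest candidate here is a primary amide (-C(=O)NH2), but one neighbour of the carbonyl carbon is N, not C. No other fragment satisfies the full query, so there is no match.

No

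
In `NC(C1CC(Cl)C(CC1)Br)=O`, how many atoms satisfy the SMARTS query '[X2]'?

Check the 11 heavy atoms by environment: 6× C (X4) → no; 1× C (X3) → no; 1× O (X1) → no; 1× N (X3) → no; 1× Br (X1) → no; 1× Cl (X1) → no.
No environment satisfies the query, so 0 matching atoms.

0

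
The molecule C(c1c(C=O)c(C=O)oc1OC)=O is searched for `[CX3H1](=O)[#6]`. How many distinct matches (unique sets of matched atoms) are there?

[CX3H1](=O)[#6] is the SMARTS for an aldehyde: an sp2 carbon with one H, double-bonded to O and single-bonded to carbon.
The molecule carries 3 separate instances of an aldehyde (-CHO) meeting every constraint; each maps to a distinct set of atoms, giving 3 matches.

3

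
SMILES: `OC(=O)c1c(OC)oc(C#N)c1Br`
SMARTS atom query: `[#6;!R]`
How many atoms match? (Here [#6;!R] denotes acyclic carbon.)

The query [#6;!R] means: carbon not in any ring.
Check the 13 heavy atoms by environment: 1× o (aromatic, in 5-ring) → no; 4× c (aromatic, in 5-ring) → no; 3× C (acyclic) → match; 1× N (acyclic) → no; 1× Br (acyclic) → no; 3× O (acyclic) → no.
That gives 3 matching atoms.

3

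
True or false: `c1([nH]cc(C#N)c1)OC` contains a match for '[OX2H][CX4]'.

The pattern [OX2H][CX4] describes a hydroxyl oxygen bound to an sp3 (X4) carbon — an aliphatic alcohol.
The closest candidate here is a methoxy ether (-OCH3), but the oxygen has H0 (ether), not H1. No other fragment satisfies the full query, so there is no match.

False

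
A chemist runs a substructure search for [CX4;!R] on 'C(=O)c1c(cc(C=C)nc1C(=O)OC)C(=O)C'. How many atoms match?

2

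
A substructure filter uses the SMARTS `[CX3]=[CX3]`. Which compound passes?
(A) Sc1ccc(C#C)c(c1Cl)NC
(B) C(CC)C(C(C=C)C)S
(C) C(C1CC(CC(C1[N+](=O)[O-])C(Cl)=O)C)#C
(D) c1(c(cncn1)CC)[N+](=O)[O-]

[CX3]=[CX3] describes a non-aromatic C=C double bond between two sp2 carbons (an alkene).
(A) has an ethynyl group (-C#CH) but the C-C bond is a triple bond, not a double bond.
(B) contains a vinyl group (-CH=CH2), which satisfies every atom and bond constraint.
(C) has an ethynyl group (-C#CH) but the C-C bond is a triple bond, not a double bond.
(D) has an ethyl group (-CH2CH3) but its C-C bond is a single bond between CX4 carbons, not CX3=CX3.
So the answer is (B).

B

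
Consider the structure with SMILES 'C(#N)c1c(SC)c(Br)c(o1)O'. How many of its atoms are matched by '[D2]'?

3

The query [D2] means: atom with exactly two heavy-atom neighbours.
Check the 11 heavy atoms by environment: 1× o (aromatic, D2) → match; 4× c (aromatic, D3) → no; 1× S (D2) → match; 1× C (D1) → no; 1× O (D1) → no; 1× Br (D1) → no; 1× C (D2) → match; 1× N (D1) → no.
Summing the matching environments: 1 + 1 + 1 = 3 matching atoms.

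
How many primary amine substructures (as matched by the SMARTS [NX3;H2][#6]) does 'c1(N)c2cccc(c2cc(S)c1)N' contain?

[NX3;H2][#6] is the SMARTS for a primary amine: a trivalent nitrogen with two H attached to carbon.
The molecule carries 2 separate instances of a primary amino group (-NH2) meeting every constraint; each maps to a distinct set of atoms, giving 2 matches.

2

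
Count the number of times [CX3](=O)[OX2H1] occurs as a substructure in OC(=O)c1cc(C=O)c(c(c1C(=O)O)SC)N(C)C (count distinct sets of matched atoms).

[CX3](=O)[OX2H1] is the SMARTS for a carboxylic acid: an sp2 carbon double-bonded to O and single-bonded to an -OH oxygen.
The molecule carries 2 separate instances of a carboxylic acid group (-C(=O)OH) meeting every constraint; each maps to a distinct set of atoms, giving 2 matches.

2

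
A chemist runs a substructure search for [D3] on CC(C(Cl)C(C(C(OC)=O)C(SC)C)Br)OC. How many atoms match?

Check the 17 heavy atoms by environment: 5× C (D1) → no; 6× C (D3) → match; 1× S (D2) → no; 2× O (D2) → no; 1× O (D1) → no; 1× Br (D1) → no; 1× Cl (D1) → no.
That gives 6 matching atoms.

6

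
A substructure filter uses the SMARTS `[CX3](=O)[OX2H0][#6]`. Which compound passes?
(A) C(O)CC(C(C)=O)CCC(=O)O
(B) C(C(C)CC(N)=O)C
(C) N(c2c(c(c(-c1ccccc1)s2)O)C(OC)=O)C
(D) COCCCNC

C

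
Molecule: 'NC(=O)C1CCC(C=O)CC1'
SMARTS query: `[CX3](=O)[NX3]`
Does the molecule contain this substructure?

Yes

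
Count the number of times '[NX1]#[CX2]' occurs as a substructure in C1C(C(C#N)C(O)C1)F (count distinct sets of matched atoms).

1

[NX1]#[CX2] is the SMARTS for a nitrile: a nitrogen triple-bonded to a two-connected carbon.
Exactly one fragment in the molecule meets all constraints, giving 1 match.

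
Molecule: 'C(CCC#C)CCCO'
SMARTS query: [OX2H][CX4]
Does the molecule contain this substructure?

The pattern [OX2H][CX4] describes a hydroxyl oxygen bound to an sp3 (X4) carbon — an aliphatic alcohol.
The molecule carries a hydroxyl group (-OH), whose atoms satisfy every constraint of the query, so the pattern matches.

Yes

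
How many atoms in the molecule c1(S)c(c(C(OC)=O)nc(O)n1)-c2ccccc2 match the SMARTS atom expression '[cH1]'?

5

The query [cH1] means: aromatic carbon bearing exactly one hydrogen.
Check the 18 heavy atoms by environment: 2× n (aromatic, H0) → no; 5× c (aromatic, H0) → no; 1× C (H0) → no; 2× O (H0) → no; 1× C (H3) → no; 1× S (H1) → no; 5× c (aromatic, H1) → match; 1× O (H1) → no.
That gives 5 matching atoms.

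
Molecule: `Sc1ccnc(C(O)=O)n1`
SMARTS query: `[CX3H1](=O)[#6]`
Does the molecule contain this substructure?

No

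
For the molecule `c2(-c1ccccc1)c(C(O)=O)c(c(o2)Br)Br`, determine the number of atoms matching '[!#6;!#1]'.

5

The query [!#6;!#1] means: not carbon and not hydrogen — any heteroatom.
Check the 16 heavy atoms by environment: 1× o (aromatic) → match; 10× c (aromatic) → no; 2× Br → match; 1× C → no; 2× O → match.
Summing the matching environments: 1 + 2 + 2 = 5 matching atoms.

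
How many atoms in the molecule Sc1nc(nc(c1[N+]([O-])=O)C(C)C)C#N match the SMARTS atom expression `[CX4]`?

3

The query [CX4] means: C with X4: aliphatic carbon with exactly 4 total connections (bonds + H).
Check the 15 heavy atoms by environment: 2× n (aromatic, X2) → no; 4× c (aromatic, X3) → no; 1× N (charge +1, X3) → no; 1× O (charge -1, X1) → no; 1× O (X1) → no; 3× C (X4) → match; 1× S (X2) → no; 1× C (X2) → no; 1× N (X1) → no.
That gives 3 matching atoms.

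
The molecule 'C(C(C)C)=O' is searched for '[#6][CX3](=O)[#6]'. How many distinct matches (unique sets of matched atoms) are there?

0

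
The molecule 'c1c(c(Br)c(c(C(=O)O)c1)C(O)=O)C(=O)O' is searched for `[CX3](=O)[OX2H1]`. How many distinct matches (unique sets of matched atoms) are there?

3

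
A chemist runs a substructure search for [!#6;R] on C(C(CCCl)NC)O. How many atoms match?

0

The query [!#6;R] means: non-carbon atom that is part of a ring.
Check the 8 heavy atoms by environment: 5× C (acyclic) → no; 1× O (acyclic) → no; 1× Cl (acyclic) → no; 1× N (acyclic) → no.
No environment satisfies the query, so 0 matching atoms.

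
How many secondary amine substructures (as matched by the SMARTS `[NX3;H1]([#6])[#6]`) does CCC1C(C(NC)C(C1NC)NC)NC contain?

[NX3;H1]([#6])[#6] is the SMARTS for a secondary amine: a trivalent nitrogen with one H, bonded to two carbons.
The molecule carries 4 separate instances of an N-methylamino group (-NHCH3) meeting every constraint; each maps to a distinct set of atoms, giving 4 matches.

4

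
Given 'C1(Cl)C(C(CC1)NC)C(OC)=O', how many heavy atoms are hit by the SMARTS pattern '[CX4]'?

7

The query [CX4] means: C with X4: aliphatic carbon with exactly 4 total connections (bonds + H).
Check the 12 heavy atoms by environment: 7× C (X4) → match; 1× Cl (X1) → no; 1× N (X3) → no; 1× C (X3) → no; 1× O (X1) → no; 1× O (X2) → no.
That gives 7 matching atoms.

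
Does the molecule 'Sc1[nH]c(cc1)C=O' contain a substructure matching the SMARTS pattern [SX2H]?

Yes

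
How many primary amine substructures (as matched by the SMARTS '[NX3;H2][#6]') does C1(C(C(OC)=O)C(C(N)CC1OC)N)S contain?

2

[NX3;H2][#6] is the SMARTS for a primary amine: a trivalent nitrogen with two H attached to carbon.
The molecule carries 2 separate instances of a primary amino group (-NH2) meeting every constraint; each maps to a distinct set of atoms, giving 2 matches.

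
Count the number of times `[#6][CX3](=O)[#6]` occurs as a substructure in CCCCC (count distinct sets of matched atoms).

[#6][CX3](=O)[#6] is the SMARTS for a ketone: a carbonyl carbon (no H) flanked by two carbons.
No fragment in the molecule satisfies every constraint, giving 0 matches.

0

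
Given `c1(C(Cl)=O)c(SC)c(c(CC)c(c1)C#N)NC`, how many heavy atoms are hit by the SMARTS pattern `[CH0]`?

The query [CH0] means: aliphatic carbon with no attached hydrogen.
Check the 17 heavy atoms by environment: 5× c (aromatic, H0) → no; 1× c (aromatic, H1) → no; 2× C (H0) → match; 1× O (H0) → no; 1× Cl (H0) → no; 1× C (H2) → no; 3× C (H3) → no; 1× S (H0) → no; 1× N (H0) → no; 1× N (H1) → no.
That gives 2 matching atoms.

2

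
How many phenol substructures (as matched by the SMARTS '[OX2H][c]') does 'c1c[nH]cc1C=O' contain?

0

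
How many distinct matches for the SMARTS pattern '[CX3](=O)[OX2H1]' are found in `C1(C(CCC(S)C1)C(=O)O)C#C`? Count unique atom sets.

[CX3](=O)[OX2H1] is the SMARTS for a carboxylic acid: an sp2 carbon double-bonded to O and single-bonded to an -OH oxygen.
Exactly one fragment in the molecule meets all constraints, giving 1 match.

1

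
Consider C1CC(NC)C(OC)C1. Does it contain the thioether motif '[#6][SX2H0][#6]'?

No

The pattern [#6][SX2H0][#6] describes an aliphatic sulfur bridging two carbons with no H on the sulfur — a thioether.
The closest candidate here is a methoxy ether (-OCH3), but the bridging atom is O, not S. No other fragment satisfies the full query, so there is no match.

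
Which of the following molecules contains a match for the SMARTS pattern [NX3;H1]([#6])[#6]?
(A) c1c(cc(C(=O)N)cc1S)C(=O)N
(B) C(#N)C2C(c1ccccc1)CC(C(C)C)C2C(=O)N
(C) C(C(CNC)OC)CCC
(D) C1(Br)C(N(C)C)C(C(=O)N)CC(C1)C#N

C

[NX3;H1]([#6])[#6] describes a trivalent nitrogen with one H, bonded to two carbons (a secondary amine).
(A) has a primary amide (-C(=O)NH2) but the -C(=O)NH2 nitrogen has H2, not H1.
(B) has a primary amide (-C(=O)NH2) but the -C(=O)NH2 nitrogen has H2, not H1.
(C) contains an N-methylamino group (-NHCH3), which satisfies every atom and bond constraint.
(D) has a primary amide (-C(=O)NH2) but the -C(=O)NH2 nitrogen has H2, not H1.
So the answer is (C).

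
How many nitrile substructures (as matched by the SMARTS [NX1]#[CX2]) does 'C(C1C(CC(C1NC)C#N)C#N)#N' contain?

[NX1]#[CX2] is the SMARTS for a nitrile: a nitrogen triple-bonded to a two-connected carbon.
The molecule carries 3 separate instances of a nitrile (-C#N) meeting every constraint; each maps to a distinct set of atoms, giving 3 matches.

3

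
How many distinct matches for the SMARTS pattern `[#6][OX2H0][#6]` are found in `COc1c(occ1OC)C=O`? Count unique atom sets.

2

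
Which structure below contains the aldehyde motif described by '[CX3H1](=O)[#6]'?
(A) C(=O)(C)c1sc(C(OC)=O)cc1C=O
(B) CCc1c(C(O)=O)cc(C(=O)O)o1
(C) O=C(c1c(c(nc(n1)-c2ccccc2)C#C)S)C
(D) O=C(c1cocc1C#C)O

A

[CX3H1](=O)[#6] describes an sp2 carbon with one H, double-bonded to O and single-bonded to carbon (an aldehyde).
(A) contains an aldehyde (-CHO), which satisfies every atom and bond constraint.
(B) has a carboxylic acid group (-C(=O)OH) but the carbonyl carbon has H0 and is bonded to O, not H1.
(C) has an acetyl/ketone group (-C(=O)CH3) but the carbonyl carbon has H0 (two carbon neighbours), not H1.
(D) has a carboxylic acid group (-C(=O)OH) but the carbonyl carbon has H0 and is bonded to O, not H1.
So the answer is (A).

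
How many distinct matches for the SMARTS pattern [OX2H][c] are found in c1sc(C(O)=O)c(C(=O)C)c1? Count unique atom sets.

0

[OX2H][c] is the SMARTS for a phenol: a hydroxyl oxygen attached to an aromatic carbon.
No fragment in the molecule satisfies every constraint, giving 0 matches.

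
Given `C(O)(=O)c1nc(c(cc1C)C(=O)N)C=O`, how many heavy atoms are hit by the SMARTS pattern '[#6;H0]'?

6

The query [#6;H0] means: any carbon with no attached hydrogen.
Check the 15 heavy atoms by environment: 1× n (aromatic, H0) → no; 4× c (aromatic, H0) → match; 1× c (aromatic, H1) → no; 1× C (H1) → no; 3× O (H0) → no; 1× C (H3) → no; 2× C (H0) → match; 1× O (H1) → no; 1× N (H2) → no.
Summing the matching environments: 4 + 2 = 6 matching atoms.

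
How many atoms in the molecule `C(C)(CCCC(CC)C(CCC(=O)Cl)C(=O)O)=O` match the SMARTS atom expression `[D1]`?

7

The query [D1] means: atom with exactly one heavy-atom neighbour (degree 1).
Check the 18 heavy atoms by environment: 6× C (D2) → no; 5× C (D3) → no; 4× O (D1) → match; 1× Cl (D1) → match; 2× C (D1) → match.
Summing the matching environments: 4 + 1 + 2 = 7 matching atoms.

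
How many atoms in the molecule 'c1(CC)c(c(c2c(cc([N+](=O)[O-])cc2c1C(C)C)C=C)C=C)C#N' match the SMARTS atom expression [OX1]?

2

The query [OX1] means: aliphatic oxygen with one total connection — typically a carbonyl =O or an oxide.
Check the 24 heavy atoms by environment: 10× c (aromatic, X3) → no; 1× C (X2) → no; 1× N (X1) → no; 5× C (X4) → no; 4× C (X3) → no; 1× N (charge +1, X3) → no; 1× O (charge -1, X1) → match; 1× O (X1) → match.
Summing the matching environments: 1 + 1 = 2 matching atoms.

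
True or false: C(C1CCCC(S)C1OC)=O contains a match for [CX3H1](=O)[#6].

The pattern [CX3H1](=O)[#6] describes an sp2 carbon with one H, double-bonded to O and single-bonded to carbon — an aldehyde.
The molecule carries an aldehyde (-CHO), whose atoms satisfy every constraint of the query, so the pattern matches.

True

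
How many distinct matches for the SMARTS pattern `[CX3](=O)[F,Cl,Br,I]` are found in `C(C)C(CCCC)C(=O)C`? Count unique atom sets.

0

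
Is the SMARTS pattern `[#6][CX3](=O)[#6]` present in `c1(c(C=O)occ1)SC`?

The pattern [#6][CX3](=O)[#6] describes a carbonyl carbon (no H) flanked by two carbons — a ketone.
The closest candidate here is an aldehyde (-CHO), but the carbonyl carbon has H1, so it is not flanked by two carbons. No other fragment satisfies the full query, so there is no match.

No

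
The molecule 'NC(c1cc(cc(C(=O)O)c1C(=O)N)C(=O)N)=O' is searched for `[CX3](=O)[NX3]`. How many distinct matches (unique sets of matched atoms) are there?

3

[CX3](=O)[NX3] is the SMARTS for an amide: a carbonyl carbon bonded to a trivalent nitrogen.
The molecule carries 3 separate instances of a primary amide (-C(=O)NH2) meeting every constraint; each maps to a distinct set of atoms, giving 3 matches.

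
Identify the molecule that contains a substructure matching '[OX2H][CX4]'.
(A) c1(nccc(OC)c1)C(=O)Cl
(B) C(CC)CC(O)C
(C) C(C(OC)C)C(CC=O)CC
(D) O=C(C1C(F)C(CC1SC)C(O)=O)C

B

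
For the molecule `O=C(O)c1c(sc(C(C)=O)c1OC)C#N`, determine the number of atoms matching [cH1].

Check the 15 heavy atoms by environment: 1× s (aromatic, H0) → no; 4× c (aromatic, H0) → no; 3× C (H0) → no; 3× O (H0) → no; 2× C (H3) → no; 1× N (H0) → no; 1× O (H1) → no.
No environment satisfies the query, so 0 matching atoms.

0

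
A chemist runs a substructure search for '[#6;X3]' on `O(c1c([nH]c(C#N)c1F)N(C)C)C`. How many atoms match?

The query [#6;X3] means: any carbon (aromatic or not) with three total connections.
Check the 13 heavy atoms by environment: 1× n (aromatic, X3) → no; 4× c (aromatic, X3) → match; 1× N (X3) → no; 3× C (X4) → no; 1× F (X1) → no; 1× O (X2) → no; 1× C (X2) → no; 1× N (X1) → no.
That gives 4 matching atoms.

4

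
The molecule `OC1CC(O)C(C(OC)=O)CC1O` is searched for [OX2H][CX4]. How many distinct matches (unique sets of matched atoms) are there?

[OX2H][CX4] is the SMARTS for an aliphatic alcohol: a hydroxyl oxygen bound to an sp3 (X4) carbon.
The molecule carries 3 separate instances of a hydroxyl group (-OH) meeting every constraint; each maps to a distinct set of atoms, giving 3 matches.

3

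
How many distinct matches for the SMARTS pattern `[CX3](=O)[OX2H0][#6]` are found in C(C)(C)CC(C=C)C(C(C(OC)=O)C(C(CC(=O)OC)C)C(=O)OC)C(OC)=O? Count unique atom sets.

4

[CX3](=O)[OX2H0][#6] is the SMARTS for an ester: a carbonyl carbon bonded to an oxygen that is itself bonded to carbon (no H on that O).
The molecule carries 4 separate instances of a methyl-ester group (-C(=O)OCH3) meeting every constraint; each maps to a distinct set of atoms, giving 4 matches.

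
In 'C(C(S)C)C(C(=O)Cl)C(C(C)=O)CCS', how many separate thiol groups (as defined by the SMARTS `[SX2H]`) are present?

2

[SX2H] is the SMARTS for a thiol: an aliphatic sulfur with two connections, one being H.
The molecule carries 2 separate instances of a thiol (-SH) meeting every constraint; each maps to a distinct set of atoms, giving 2 matches.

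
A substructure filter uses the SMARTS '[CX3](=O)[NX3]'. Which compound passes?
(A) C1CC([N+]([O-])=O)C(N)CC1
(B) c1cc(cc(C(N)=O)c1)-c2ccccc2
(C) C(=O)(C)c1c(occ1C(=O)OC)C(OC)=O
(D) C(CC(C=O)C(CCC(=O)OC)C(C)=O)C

B

[CX3](=O)[NX3] describes a carbonyl carbon bonded to a trivalent nitrogen (an amide).
(A) has a primary amino group (-NH2) but the -NH2 is not attached to a carbonyl carbon.
(B) contains a primary amide (-C(=O)NH2), which satisfies every atom and bond constraint.
(C) has a methyl-ester group (-C(=O)OCH3) but the carbonyl is bonded to O, not to an NX3 nitrogen.
(D) has a methyl-ester group (-C(=O)OCH3) but the carbonyl is bonded to O, not to an NX3 nitrogen.
So the answer is (B).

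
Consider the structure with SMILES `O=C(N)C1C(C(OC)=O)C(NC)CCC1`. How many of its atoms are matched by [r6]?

6

Check the 15 heavy atoms by environment: 6× C (in 6-ring) → match; 4× C (acyclic) → no; 3× O (acyclic) → no; 2× N (acyclic) → no.
That gives 6 matching atoms.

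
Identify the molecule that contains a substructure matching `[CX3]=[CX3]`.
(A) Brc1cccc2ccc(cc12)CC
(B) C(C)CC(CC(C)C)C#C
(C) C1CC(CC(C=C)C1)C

C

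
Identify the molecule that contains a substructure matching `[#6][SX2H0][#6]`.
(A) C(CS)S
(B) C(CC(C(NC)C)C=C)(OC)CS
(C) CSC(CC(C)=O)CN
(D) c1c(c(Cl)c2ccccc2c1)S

[#6][SX2H0][#6] describes an aliphatic sulfur bridging two carbons with no H on the sulfur (a thioether).
(A) has a thiol (-SH) but the sulfur has H1, not H0 bridging two carbons.
(B) has a methoxy ether (-OCH3) but the bridging atom is O, not S.
(C) contains a methylthio ether (-SCH3), which satisfies every atom and bond constraint.
(D) has a thiol (-SH) but the sulfur has H1, not H0 bridging two carbons.
So the answer is (C).

C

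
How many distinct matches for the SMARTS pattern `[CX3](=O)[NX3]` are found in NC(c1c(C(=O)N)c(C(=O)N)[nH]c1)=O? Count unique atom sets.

[CX3](=O)[NX3] is the SMARTS for an amide: a carbonyl carbon bonded to a trivalent nitrogen.
The molecule carries 3 separate instances of a primary amide (-C(=O)NH2) meeting every constraint; each maps to a distinct set of atoms, giving 3 matches.

3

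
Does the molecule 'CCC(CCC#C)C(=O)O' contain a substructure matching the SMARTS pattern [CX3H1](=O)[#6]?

No

The pattern [CX3H1](=O)[#6] describes an sp2 carbon with one H, double-bonded to O and single-bonded to carbon — an aldehyde.
The closest candidate here is a carboxylic acid group (-C(=O)OH), but the carbonyl carbon has H0 and is bonded to O, not H1. No other fragment satisfies the full query, so there is no match.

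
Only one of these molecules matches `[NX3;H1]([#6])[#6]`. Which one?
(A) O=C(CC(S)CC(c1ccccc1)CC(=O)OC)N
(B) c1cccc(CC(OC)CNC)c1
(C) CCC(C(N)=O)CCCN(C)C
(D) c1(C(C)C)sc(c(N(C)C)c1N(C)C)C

B

[NX3;H1]([#6])[#6] describes a trivalent nitrogen with one H, bonded to two carbons (a secondary amine).
(A) has a primary amide (-C(=O)NH2) but the -C(=O)NH2 nitrogen has H2, not H1.
(B) contains an N-methylamino group (-NHCH3), which satisfies every atom and bond constraint.
(C) has a primary amide (-C(=O)NH2) but the -C(=O)NH2 nitrogen has H2, not H1.
(D) has a dimethylamino group (-N(CH3)2) but the nitrogen has H0, not H1.
So the answer is (B).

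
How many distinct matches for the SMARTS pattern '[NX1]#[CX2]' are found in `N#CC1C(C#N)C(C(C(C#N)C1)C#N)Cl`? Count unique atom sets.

4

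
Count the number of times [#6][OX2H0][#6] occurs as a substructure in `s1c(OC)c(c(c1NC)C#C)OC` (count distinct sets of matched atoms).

2

[#6][OX2H0][#6] is the SMARTS for an ether: an aliphatic oxygen bridging two carbons with no H on the oxygen.
The molecule carries 2 separate instances of a methoxy ether (-OCH3) meeting every constraint; each maps to a distinct set of atoms, giving 2 matches.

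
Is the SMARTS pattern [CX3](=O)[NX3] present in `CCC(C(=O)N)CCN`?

Yes

The pattern [CX3](=O)[NX3] describes a carbonyl carbon bonded to a trivalent nitrogen — an amide.
The molecule carries a primary amide (-C(=O)NH2), whose atoms satisfy every constraint of the query, so the pattern matches.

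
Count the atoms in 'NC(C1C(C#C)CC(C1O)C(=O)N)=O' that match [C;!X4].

The query [C;!X4] means: aliphatic carbon that does not have four total connections.
Check the 14 heavy atoms by environment: 5× C (X4) → no; 2× C (X2) → match; 1× O (X2) → no; 2× C (X3) → match; 2× O (X1) → no; 2× N (X3) → no.
Summing the matching environments: 2 + 2 = 4 matching atoms.

4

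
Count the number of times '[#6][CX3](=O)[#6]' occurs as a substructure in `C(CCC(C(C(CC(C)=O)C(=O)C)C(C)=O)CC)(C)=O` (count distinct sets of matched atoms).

[#6][CX3](=O)[#6] is the SMARTS for a ketone: a carbonyl carbon (no H) flanked by two carbons.
The molecule carries 4 separate instances of an acetyl/ketone group (-C(=O)CH3) meeting every constraint; each maps to a distinct set of atoms, giving 4 matches.

4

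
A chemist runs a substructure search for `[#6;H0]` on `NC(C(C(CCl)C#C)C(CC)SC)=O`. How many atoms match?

2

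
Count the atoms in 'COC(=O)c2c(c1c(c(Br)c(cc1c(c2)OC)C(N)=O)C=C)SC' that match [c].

10

The query [c] means: lowercase c matches aromatic carbon only.
Check the 24 heavy atoms by environment: 10× c (aromatic) → match; 7× C → no; 4× O → no; 1× N → no; 1× S → no; 1× Br → no.
That gives 10 matching atoms.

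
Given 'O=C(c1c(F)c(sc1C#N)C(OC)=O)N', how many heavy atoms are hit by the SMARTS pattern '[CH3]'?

Check the 15 heavy atoms by environment: 1× s (aromatic, H0) → no; 4× c (aromatic, H0) → no; 3× C (H0) → no; 3× O (H0) → no; 1× C (H3) → match; 1× N (H2) → no; 1× F (H0) → no; 1× N (H0) → no.
That gives 1 matching atom.

1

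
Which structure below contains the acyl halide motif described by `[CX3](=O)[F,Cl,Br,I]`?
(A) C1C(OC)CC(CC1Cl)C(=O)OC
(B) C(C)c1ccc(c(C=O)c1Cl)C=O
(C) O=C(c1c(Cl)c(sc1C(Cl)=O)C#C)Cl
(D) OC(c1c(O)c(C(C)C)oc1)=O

C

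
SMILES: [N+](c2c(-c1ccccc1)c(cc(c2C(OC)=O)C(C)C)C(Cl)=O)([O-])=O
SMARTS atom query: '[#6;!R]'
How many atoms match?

6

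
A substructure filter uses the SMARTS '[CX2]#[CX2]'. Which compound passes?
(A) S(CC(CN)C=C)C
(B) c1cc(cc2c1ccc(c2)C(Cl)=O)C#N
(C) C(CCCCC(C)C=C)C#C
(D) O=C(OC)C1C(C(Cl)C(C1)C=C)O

[CX2]#[CX2] describes a carbon-carbon triple bond (an alkyne).
(A) has a vinyl group (-CH=CH2) but the C=C is a double bond; both carbons are CX3, not CX2.
(B) has a nitrile (-C#N) but the triple bond is C#N, not C#C.
(C) contains an ethynyl group (-C#CH), which satisfies every atom and bond constraint.
(D) has a vinyl group (-CH=CH2) but the C=C is a double bond; both carbons are CX3, not CX2.
So the answer is (C).

C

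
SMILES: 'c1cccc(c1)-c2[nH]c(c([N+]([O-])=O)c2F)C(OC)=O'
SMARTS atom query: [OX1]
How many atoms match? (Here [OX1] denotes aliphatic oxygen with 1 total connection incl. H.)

3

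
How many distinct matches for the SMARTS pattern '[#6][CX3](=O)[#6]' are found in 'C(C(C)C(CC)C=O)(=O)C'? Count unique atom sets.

[#6][CX3](=O)[#6] is the SMARTS for a ketone: a carbonyl carbon (no H) flanked by two carbons.
Exactly one fragment in the molecule meets all constraints, giving 1 match.

1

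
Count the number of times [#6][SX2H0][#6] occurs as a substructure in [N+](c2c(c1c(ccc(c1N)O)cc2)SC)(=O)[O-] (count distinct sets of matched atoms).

1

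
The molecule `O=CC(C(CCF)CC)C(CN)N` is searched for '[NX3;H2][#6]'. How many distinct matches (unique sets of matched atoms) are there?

2

[NX3;H2][#6] is the SMARTS for a primary amine: a trivalent nitrogen with two H attached to carbon.
The molecule carries 2 separate instances of a primary amino group (-NH2) meeting every constraint; each maps to a distinct set of atoms, giving 2 matches.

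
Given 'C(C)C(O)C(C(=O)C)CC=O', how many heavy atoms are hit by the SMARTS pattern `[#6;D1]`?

The query [#6;D1] means: carbon bonded to exactly one heavy atom.
Check the 11 heavy atoms by environment: 2× C (D1) → match; 3× C (D2) → no; 3× C (D3) → no; 3× O (D1) → no.
That gives 2 matching atoms.

2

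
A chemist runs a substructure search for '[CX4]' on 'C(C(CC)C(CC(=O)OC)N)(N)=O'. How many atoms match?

The query [CX4] means: C with X4: aliphatic carbon with exactly 4 total connections (bonds + H).
Check the 13 heavy atoms by environment: 6× C (X4) → match; 2× N (X3) → no; 2× C (X3) → no; 2× O (X1) → no; 1× O (X2) → no.
That gives 6 matching atoms.

6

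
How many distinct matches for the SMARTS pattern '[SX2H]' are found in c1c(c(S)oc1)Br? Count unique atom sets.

1

[SX2H] is the SMARTS for a thiol: an aliphatic sulfur with two connections, one being H.
Exactly one fragment in the molecule meets all constraints, giving 1 match.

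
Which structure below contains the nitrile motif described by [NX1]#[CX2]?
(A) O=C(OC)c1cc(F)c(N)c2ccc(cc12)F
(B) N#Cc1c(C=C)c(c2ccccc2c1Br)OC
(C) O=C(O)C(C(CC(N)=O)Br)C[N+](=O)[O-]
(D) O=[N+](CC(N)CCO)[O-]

B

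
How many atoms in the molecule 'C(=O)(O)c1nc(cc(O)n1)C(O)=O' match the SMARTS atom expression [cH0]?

3

The query [cH0] means: aromatic carbon with no attached hydrogen (substituted or ring-fusion).
Check the 13 heavy atoms by environment: 2× n (aromatic, H0) → no; 3× c (aromatic, H0) → match; 1× c (aromatic, H1) → no; 3× O (H1) → no; 2× C (H0) → no; 2× O (H0) → no.
That gives 3 matching atoms.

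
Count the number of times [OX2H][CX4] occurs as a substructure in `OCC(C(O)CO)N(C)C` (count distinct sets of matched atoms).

3

[OX2H][CX4] is the SMARTS for an aliphatic alcohol: a hydroxyl oxygen bound to an sp3 (X4) carbon.
The molecule carries 3 separate instances of a hydroxyl group (-OH) meeting every constraint; each maps to a distinct set of atoms, giving 3 matches.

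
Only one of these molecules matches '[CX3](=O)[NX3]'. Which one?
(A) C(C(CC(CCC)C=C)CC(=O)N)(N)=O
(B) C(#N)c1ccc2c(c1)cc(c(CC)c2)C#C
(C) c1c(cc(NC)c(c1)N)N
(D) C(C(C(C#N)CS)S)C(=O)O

A

[CX3](=O)[NX3] describes a carbonyl carbon bonded to a trivalent nitrogen (an amide).
(A) contains a primary amide (-C(=O)NH2), which satisfies every atom and bond constraint.
(B) has a nitrile (-C#N) but the nitrile N is NX1 (triple-bonded), not NX3.
(C) has a primary amino group (-NH2) but the -NH2 is not attached to a carbonyl carbon.
(D) has a carboxylic acid group (-C(=O)OH) but the carbonyl is bonded to O, not to an NX3 nitrogen.
So the answer is (A).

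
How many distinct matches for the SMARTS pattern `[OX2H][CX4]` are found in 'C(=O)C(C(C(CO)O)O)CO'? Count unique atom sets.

[OX2H][CX4] is the SMARTS for an aliphatic alcohol: a hydroxyl oxygen bound to an sp3 (X4) carbon.
The molecule carries 4 separate instances of a hydroxyl group (-OH) meeting every constraint; each maps to a distinct set of atoms, giving 4 matches.

4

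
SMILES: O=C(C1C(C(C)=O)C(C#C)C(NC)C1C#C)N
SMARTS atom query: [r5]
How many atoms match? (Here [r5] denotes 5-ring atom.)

Check the 17 heavy atoms by environment: 5× C (in 5-ring) → match; 8× C (acyclic) → no; 2× O (acyclic) → no; 2× N (acyclic) → no.
That gives 5 matching atoms.

5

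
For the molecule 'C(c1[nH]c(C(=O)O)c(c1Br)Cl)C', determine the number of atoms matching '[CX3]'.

1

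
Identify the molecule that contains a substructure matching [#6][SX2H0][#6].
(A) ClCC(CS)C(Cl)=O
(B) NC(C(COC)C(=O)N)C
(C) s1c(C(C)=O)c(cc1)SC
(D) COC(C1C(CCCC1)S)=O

[#6][SX2H0][#6] describes an aliphatic sulfur bridging two carbons with no H on the sulfur (a thioether).
(A) has a thiol (-SH) but the sulfur has H1, not H0 bridging two carbons.
(B) has a methoxy ether (-OCH3) but the bridging atom is O, not S.
(C) contains a methylthio ether (-SCH3), which satisfies every atom and bond constraint.
(D) has a thiol (-SH) but the sulfur has H1, not H0 bridging two carbons.
So the answer is (C).

C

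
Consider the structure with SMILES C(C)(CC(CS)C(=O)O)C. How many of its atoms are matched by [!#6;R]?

0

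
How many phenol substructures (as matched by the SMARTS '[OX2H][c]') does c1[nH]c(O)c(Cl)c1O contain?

2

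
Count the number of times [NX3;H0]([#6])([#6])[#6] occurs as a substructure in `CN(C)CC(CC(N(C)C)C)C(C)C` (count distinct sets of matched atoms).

[NX3;H0]([#6])([#6])[#6] is the SMARTS for a tertiary amine: a trivalent nitrogen with no H, bonded to three carbons.
The molecule carries 2 separate instances of a dimethylamino group (-N(CH3)2) meeting every constraint; each maps to a distinct set of atoms, giving 2 matches.

2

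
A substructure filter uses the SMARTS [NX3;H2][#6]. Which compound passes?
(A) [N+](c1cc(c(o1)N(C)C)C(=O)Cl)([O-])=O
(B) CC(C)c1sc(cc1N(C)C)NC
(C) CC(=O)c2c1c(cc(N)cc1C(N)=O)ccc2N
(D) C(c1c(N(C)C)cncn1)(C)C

[NX3;H2][#6] describes a trivalent nitrogen with two H attached to carbon (a primary amine).
(A) has a dimethylamino group (-N(CH3)2) but the nitrogen has H0, not H2.
(B) has an N-methylamino group (-NHCH3) but the nitrogen bears two carbons and only one H (H1), not H2.
(C) contains a primary amino group (-NH2), which satisfies every atom and bond constraint.
(D) has a dimethylamino group (-N(CH3)2) but the nitrogen has H0, not H2.
So the answer is (C).

C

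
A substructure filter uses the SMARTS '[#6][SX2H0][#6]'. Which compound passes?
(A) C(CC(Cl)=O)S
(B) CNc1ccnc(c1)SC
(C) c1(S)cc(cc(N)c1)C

B

[#6][SX2H0][#6] describes an aliphatic sulfur bridging two carbons with no H on the sulfur (a thioether).
(A) has a thiol (-SH) but the sulfur has H1, not H0 bridging two carbons.
(B) contains a methylthio ether (-SCH3), which satisfies every atom and bond constraint.
(C) has a thiol (-SH) but the sulfur has H1, not H0 bridging two carbons.
So the answer is (B).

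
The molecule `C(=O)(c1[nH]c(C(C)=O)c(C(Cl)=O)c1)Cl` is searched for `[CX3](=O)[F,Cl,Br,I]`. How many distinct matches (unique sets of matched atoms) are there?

2

[CX3](=O)[F,Cl,Br,I] is the SMARTS for an acyl halide: a carbonyl carbon bonded to a halogen.
The molecule carries 2 separate instances of an acyl chloride (-C(=O)Cl) meeting every constraint; each maps to a distinct set of atoms, giving 2 matches.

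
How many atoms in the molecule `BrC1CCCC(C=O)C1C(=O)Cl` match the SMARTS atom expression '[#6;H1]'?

4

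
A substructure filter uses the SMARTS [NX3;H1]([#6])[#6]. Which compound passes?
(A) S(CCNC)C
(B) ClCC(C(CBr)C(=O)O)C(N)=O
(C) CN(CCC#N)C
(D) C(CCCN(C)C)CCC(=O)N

A

[NX3;H1]([#6])[#6] describes a trivalent nitrogen with one H, bonded to two carbons (a secondary amine).
(A) contains an N-methylamino group (-NHCH3), which satisfies every atom and bond constraint.
(B) has a primary amide (-C(=O)NH2) but the -C(=O)NH2 nitrogen has H2, not H1.
(C) has a dimethylamino group (-N(CH3)2) but the nitrogen has H0, not H1.
(D) has a dimethylamino group (-N(CH3)2) but the nitrogen has H0, not H1.
So the answer is (A).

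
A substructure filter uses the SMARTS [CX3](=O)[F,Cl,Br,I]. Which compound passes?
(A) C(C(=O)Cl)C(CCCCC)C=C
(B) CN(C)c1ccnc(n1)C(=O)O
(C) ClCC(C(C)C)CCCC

A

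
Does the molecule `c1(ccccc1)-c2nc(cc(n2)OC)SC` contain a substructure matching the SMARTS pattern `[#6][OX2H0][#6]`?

The pattern [#6][OX2H0][#6] describes an aliphatic oxygen bridging two carbons with no H on the oxygen — an ether.
The molecule carries a methoxy ether (-OCH3), whose atoms satisfy every constraint of the query, so the pattern matches.

Yes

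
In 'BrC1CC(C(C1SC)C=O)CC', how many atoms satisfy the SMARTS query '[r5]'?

The query [r5] means: r5 matches atoms in a five-membered ring.
Check the 12 heavy atoms by environment: 5× C (in 5-ring) → match; 4× C (acyclic) → no; 1× O (acyclic) → no; 1× Br (acyclic) → no; 1× S (acyclic) → no.
That gives 5 matching atoms.

5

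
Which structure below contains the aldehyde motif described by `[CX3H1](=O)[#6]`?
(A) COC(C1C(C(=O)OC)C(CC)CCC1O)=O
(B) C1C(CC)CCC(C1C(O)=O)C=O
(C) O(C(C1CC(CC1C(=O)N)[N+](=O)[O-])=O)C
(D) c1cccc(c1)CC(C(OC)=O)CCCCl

B

[CX3H1](=O)[#6] describes an sp2 carbon with one H, double-bonded to O and single-bonded to carbon (an aldehyde).
(A) has a methyl-ester group (-C(=O)OCH3) but the carbonyl carbon has H0, not H1.
(B) contains an aldehyde (-CHO), which satisfies every atom and bond constraint.
(C) has a methyl-ester group (-C(=O)OCH3) but the carbonyl carbon has H0, not H1.
(D) has a methyl-ester group (-C(=O)OCH3) but the carbonyl carbon has H0, not H1.
So the answer is (B).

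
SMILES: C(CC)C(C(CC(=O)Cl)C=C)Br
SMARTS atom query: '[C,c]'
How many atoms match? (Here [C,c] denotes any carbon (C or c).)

9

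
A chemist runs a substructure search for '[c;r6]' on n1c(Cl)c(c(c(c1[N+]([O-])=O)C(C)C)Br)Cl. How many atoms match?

5

The query [c;r6] means: aromatic carbon that belongs to a six-membered ring.
Check the 15 heavy atoms by environment: 1× n (aromatic, in 6-ring) → no; 5× c (aromatic, in 6-ring) → match; 3× C (acyclic) → no; 1× N (charge +1, acyclic) → no; 1× O (charge -1, acyclic) → no; 1× O (acyclic) → no; 2× Cl (acyclic) → no; 1× Br (acyclic) → no.
That gives 5 matching atoms.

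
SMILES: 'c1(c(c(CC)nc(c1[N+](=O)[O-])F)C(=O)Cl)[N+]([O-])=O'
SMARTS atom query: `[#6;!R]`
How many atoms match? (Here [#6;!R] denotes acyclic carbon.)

3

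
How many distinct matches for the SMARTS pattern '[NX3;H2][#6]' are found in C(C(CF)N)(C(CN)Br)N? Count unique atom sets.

3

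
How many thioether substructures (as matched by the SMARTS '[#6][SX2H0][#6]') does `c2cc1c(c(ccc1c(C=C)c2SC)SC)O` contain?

2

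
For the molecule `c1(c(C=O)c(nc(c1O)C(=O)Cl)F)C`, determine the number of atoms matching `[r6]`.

The query [r6] means: r6 matches atoms in a six-membered ring.
Check the 14 heavy atoms by environment: 1× n (aromatic, in 6-ring) → match; 5× c (aromatic, in 6-ring) → match; 3× C (acyclic) → no; 1× F (acyclic) → no; 3× O (acyclic) → no; 1× Cl (acyclic) → no.
Summing the matching environments: 1 + 5 = 6 matching atoms.

6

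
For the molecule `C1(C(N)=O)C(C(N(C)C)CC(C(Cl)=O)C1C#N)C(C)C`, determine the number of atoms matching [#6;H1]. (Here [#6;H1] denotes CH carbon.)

6

Check the 20 heavy atoms by environment: 6× C (H1) → match; 1× C (H2) → no; 3× C (H0) → no; 2× N (H0) → no; 2× O (H0) → no; 1× Cl (H0) → no; 1× N (H2) → no; 4× C (H3) → no.
That gives 6 matching atoms.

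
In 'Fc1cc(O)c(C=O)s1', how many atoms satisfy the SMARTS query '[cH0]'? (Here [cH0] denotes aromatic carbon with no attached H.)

3

The query [cH0] means: aromatic carbon with no attached hydrogen (substituted or ring-fusion).
Check the 9 heavy atoms by environment: 1× s (aromatic, H0) → no; 3× c (aromatic, H0) → match; 1× c (aromatic, H1) → no; 1× O (H1) → no; 1× C (H1) → no; 1× O (H0) → no; 1× F (H0) → no.
That gives 3 matching atoms.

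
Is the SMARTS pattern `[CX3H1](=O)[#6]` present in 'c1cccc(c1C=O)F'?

Yes

The pattern [CX3H1](=O)[#6] describes an sp2 carbon with one H, double-bonded to O and single-bonded to carbon — an aldehyde.
The molecule carries an aldehyde (-CHO), whose atoms satisfy every constraint of the query, so the pattern matches.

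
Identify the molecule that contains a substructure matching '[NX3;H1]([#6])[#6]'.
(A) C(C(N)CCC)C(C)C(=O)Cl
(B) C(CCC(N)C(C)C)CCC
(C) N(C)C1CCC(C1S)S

C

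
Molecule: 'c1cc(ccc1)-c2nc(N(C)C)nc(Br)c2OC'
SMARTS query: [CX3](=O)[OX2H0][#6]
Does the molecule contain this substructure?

No

The pattern [CX3](=O)[OX2H0][#6] describes a carbonyl carbon bonded to an oxygen that is itself bonded to carbon (no H on that O) — an ester.
The closest candidate here is a methoxy ether (-OCH3), but the ether oxygen is not adjacent to a C=O carbon. No other fragment satisfies the full query, so there is no match.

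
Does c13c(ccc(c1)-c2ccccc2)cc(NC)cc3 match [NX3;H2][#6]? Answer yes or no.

The pattern [NX3;H2][#6] describes a trivalent nitrogen with two H attached to carbon — a primary amine.
The closest candidate here is an N-methylamino group (-NHCH3), but the nitrogen bears two carbons and only one H (H1), not H2. No other fragment satisfies the full query, so there is no match.

No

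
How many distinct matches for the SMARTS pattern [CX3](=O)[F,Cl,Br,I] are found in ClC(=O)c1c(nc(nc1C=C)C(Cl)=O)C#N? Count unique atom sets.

2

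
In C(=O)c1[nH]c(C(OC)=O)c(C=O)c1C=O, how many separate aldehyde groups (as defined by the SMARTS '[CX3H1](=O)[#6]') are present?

3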